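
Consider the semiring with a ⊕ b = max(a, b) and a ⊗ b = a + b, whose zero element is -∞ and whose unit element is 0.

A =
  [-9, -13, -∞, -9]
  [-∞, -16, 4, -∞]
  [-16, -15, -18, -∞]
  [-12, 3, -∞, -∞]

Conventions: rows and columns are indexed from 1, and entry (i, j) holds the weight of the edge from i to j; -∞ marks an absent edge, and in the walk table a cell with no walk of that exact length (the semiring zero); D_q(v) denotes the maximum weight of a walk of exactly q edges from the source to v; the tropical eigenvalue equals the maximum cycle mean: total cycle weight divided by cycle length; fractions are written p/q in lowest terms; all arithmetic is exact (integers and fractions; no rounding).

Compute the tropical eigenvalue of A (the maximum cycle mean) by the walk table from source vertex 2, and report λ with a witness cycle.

q=0: [-∞, 0, -∞, -∞]
q=1: [-∞, -16, 4, -∞]
q=2: [-12, -11, -12, -∞]
q=3: [-21, -25, -7, -21]
q=4: [-23, -18, -21, -30]
Optimal cycle mean attained by: cycle 1->4->2->3->1, total (-9) + 3 + 4 + (-16), length 4.
Answer: λ = -9/2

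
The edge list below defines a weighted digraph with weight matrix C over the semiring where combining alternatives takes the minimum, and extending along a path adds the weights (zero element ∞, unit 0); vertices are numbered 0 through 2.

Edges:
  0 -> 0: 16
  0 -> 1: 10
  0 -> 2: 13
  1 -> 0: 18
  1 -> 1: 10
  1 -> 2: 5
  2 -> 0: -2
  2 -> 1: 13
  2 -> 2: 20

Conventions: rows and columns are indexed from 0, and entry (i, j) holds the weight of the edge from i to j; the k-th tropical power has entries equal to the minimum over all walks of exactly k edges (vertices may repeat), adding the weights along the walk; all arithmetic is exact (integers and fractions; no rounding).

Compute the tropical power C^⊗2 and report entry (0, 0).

C^⊗2:
  [11, 20, 15]
  [3, 18, 15]
  [14, 8, 11]
Key observation: the optimum is the walk 0->2->0, with weight 13 + (-2) = 11.
Optimal value attained by: walk 0->2->0.
Answer: (C^⊗2)[0][0] = 11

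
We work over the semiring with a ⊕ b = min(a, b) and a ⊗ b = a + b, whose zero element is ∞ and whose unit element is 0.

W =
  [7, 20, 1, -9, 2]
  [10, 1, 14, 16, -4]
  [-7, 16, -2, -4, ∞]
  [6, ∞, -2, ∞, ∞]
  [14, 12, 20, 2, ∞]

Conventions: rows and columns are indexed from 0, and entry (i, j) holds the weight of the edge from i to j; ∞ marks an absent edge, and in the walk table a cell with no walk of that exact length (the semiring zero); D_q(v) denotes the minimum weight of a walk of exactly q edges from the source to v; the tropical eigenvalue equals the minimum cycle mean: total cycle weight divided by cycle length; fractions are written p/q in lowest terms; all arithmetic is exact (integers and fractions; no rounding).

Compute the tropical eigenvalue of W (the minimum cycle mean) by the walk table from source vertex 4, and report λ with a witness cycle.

q=0: [∞, ∞, ∞, ∞, 0]
q=1: [14, 12, 20, 2, ∞]
q=2: [8, 13, 0, 5, 8]
q=3: [-7, 14, -2, -4, 9]
q=4: [-9, 13, -6, -16, -5]
q=5: [-13, 7, -18, -18, -7]
Optimal cycle mean attained by: cycle 0->3->2->0, total (-9) + (-2) + (-7), length 3.
Answer: λ = -6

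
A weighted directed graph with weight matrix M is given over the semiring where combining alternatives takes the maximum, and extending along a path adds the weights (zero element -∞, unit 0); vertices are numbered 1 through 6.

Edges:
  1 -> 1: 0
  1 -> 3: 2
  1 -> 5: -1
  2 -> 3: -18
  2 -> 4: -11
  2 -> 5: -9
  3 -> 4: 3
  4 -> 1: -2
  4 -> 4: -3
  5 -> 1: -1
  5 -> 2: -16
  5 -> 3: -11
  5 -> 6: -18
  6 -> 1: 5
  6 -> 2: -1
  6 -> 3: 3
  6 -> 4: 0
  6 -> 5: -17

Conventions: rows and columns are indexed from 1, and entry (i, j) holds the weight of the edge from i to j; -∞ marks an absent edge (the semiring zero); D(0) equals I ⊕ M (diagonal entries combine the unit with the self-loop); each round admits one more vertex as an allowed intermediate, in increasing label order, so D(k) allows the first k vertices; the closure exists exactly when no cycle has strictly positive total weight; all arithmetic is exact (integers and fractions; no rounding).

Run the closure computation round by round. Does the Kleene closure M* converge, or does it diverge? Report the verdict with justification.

D(0):
  [0, -∞, 2, -∞, -1, -∞]
  [-∞, 0, -18, -11, -9, -∞]
  [-∞, -∞, 0, 3, -∞, -∞]
  [-2, -∞, -∞, 0, -∞, -∞]
  [-1, -16, -11, -∞, 0, -18]
  [5, -1, 3, 0, -17, 0]
D(1):
  [0, -∞, 2, -∞, -1, -∞]
  [-∞, 0, -18, -11, -9, -∞]
  [-∞, -∞, 0, 3, -∞, -∞]
  [-2, -∞, 0, 0, -3, -∞]
  [-1, -16, 1, -∞, 0, -18]
  [5, -1, 7, 0, 4, 0]
D(2):
  [0, -∞, 2, -∞, -1, -∞]
  [-∞, 0, -18, -11, -9, -∞]
  [-∞, -∞, 0, 3, -∞, -∞]
  [-2, -∞, 0, 0, -3, -∞]
  [-1, -16, 1, -27, 0, -18]
  [5, -1, 7, 0, 4, 0]
Detection: at round 3, diagonal entry (4, 4) turns strictly positive.
Key observation: the cycle 4->1->3->4 has total weight (-2) + 2 + 3, which is strictly positive.
Answer: DIVERGES — positive cycle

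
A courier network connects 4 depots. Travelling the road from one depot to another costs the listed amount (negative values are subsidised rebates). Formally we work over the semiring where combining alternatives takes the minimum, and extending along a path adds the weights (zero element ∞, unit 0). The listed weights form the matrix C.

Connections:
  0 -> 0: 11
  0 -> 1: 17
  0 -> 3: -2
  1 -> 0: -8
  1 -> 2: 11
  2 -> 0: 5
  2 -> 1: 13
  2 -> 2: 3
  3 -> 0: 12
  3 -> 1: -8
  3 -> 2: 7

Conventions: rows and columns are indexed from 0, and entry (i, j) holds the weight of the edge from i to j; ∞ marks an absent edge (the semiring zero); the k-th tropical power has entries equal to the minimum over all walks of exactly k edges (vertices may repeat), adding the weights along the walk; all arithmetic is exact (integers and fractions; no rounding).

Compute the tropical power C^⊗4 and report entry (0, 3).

C^⊗2:
  [9, -10, 5, 9]
  [3, 9, 14, -10]
  [5, 16, 6, 3]
  [-16, 20, 3, 10]
C^⊗3:
  [-18, 1, 1, 7]
  [1, -18, -3, 1]
  [8, -5, 9, 3]
  [-5, 1, 6, -18]
C^⊗4:
  [-7, -1, 4, -20]
  [-26, -7, -7, -1]
  [-13, -5, 6, 6]
  [-7, -26, -11, -7]
Key observation: the optimum is the walk 0->3->1->0->3, with weight (-2) + (-8) + (-8) + (-2) = -20.
Optimal value attained by: walk 0->3->1->0->3.
Answer: (C^⊗4)[0][3] = -20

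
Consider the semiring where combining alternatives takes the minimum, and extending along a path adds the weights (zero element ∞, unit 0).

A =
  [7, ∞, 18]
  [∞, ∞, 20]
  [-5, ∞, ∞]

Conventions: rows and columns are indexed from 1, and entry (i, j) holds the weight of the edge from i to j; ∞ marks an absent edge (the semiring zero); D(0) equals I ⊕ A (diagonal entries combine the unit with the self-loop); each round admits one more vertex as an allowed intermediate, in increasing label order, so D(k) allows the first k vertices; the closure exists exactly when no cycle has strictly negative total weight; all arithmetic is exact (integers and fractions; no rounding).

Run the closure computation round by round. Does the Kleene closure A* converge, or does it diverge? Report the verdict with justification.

D(0):
  [0, ∞, 18]
  [∞, 0, 20]
  [-5, ∞, 0]
D(1):
  [0, ∞, 18]
  [∞, 0, 20]
  [-5, ∞, 0]
D(2):
  [0, ∞, 18]
  [∞, 0, 20]
  [-5, ∞, 0]
D(3):
  [0, ∞, 18]
  [15, 0, 20]
  [-5, ∞, 0]
Key observation: every diagonal entry stays at the unit through all rounds, so no improving cycle exists.
Answer: CONVERGES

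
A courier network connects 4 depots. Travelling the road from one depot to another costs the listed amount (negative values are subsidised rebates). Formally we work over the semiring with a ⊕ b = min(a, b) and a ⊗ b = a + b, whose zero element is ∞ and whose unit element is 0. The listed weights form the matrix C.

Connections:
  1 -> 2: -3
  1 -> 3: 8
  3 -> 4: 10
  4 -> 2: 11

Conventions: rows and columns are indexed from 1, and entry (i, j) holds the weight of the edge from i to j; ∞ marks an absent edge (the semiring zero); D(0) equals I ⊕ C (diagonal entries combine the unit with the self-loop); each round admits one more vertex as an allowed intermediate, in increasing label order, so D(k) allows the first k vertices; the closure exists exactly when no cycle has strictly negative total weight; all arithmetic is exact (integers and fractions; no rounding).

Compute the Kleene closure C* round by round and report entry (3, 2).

D(0):
  [0, -3, 8, ∞]
  [∞, 0, ∞, ∞]
  [∞, ∞, 0, 10]
  [∞, 11, ∞, 0]
D(1):
  [0, -3, 8, ∞]
  [∞, 0, ∞, ∞]
  [∞, ∞, 0, 10]
  [∞, 11, ∞, 0]
D(2):
  [0, -3, 8, ∞]
  [∞, 0, ∞, ∞]
  [∞, ∞, 0, 10]
  [∞, 11, ∞, 0]
D(3):
  [0, -3, 8, 18]
  [∞, 0, ∞, ∞]
  [∞, ∞, 0, 10]
  [∞, 11, ∞, 0]
D(4):
  [0, -3, 8, 18]
  [∞, 0, ∞, ∞]
  [∞, 21, 0, 10]
  [∞, 11, ∞, 0]
Answer: C*[3][2] = 21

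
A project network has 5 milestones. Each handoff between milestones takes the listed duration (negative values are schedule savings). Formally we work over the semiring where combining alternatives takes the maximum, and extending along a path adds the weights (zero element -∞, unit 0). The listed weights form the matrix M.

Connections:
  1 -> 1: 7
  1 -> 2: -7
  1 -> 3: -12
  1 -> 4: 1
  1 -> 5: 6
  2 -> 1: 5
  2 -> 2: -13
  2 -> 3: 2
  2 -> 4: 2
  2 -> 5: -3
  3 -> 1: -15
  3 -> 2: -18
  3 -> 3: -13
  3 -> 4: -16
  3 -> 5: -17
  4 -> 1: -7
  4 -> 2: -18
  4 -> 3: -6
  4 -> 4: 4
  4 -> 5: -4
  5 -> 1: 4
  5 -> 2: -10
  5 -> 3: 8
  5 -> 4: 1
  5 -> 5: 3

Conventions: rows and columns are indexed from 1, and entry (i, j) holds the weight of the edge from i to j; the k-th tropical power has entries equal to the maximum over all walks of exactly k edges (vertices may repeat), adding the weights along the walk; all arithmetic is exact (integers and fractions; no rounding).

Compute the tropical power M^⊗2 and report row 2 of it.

M^⊗2:
  [14, 0, 14, 8, 13]
  [12, -2, 5, 6, 11]
  [-8, -22, -9, -12, -9]
  [0, -14, 4, 8, 0]
  [11, -3, 11, 5, 10]
Answer: row 2 of M^⊗2 = [12, -2, 5, 6, 11]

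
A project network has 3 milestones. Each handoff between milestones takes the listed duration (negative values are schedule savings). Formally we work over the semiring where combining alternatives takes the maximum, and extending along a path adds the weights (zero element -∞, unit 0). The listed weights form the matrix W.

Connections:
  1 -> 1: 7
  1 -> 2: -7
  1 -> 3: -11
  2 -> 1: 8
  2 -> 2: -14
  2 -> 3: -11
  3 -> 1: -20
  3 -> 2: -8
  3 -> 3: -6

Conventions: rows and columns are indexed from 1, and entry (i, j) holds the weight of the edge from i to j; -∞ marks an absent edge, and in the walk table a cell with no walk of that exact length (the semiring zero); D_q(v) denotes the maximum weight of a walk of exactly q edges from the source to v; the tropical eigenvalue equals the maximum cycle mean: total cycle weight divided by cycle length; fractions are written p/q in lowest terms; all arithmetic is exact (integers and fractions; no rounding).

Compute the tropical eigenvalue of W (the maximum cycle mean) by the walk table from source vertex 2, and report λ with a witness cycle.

q=0: [-∞, 0, -∞]
q=1: [8, -14, -11]
q=2: [15, 1, -3]
q=3: [22, 8, 4]
Optimal cycle mean attained by: cycle 1->1, total 7, length 1.
Answer: λ = 7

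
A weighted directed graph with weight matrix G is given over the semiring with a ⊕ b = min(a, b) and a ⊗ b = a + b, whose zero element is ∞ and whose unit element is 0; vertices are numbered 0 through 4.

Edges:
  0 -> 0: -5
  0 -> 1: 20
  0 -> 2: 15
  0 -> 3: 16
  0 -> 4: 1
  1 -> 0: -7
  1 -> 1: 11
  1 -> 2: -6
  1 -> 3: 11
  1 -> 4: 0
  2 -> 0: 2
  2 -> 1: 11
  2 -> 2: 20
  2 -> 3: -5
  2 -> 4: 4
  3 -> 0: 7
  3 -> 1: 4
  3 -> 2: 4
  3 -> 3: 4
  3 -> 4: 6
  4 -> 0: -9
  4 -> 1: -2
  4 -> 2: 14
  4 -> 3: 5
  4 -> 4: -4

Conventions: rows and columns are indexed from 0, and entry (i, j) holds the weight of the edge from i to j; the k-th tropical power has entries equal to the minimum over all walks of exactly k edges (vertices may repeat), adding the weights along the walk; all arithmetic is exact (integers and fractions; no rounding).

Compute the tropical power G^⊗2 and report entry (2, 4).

G^⊗2:
  [-10, -1, 10, 6, -4]
  [-12, -2, 5, -11, -6]
  [-5, -1, -1, -1, 0]
  [-3, 4, -2, -1, 2]
  [-14, -6, -8, 1, -8]
Key observation: the optimum is the walk 2->4->4, with weight 4 + (-4) = 0.
Optimal value attained by: walk 2->4->4.
Answer: (G^⊗2)[2][4] = 0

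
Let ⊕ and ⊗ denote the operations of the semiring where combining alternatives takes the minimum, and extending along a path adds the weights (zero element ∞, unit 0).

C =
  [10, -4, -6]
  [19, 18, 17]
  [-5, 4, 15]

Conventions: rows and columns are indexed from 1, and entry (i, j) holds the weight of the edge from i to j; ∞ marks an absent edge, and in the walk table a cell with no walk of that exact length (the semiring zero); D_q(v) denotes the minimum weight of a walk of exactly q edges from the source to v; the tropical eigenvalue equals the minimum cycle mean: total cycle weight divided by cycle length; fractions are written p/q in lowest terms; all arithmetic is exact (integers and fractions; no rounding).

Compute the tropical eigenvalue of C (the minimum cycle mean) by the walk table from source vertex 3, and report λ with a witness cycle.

q=0: [∞, ∞, 0]
q=1: [-5, 4, 15]
q=2: [5, -9, -11]
q=3: [-16, -7, -1]
Optimal cycle mean attained by: cycle 1->3->1, total (-6) + (-5), length 2.
Answer: λ = -11/2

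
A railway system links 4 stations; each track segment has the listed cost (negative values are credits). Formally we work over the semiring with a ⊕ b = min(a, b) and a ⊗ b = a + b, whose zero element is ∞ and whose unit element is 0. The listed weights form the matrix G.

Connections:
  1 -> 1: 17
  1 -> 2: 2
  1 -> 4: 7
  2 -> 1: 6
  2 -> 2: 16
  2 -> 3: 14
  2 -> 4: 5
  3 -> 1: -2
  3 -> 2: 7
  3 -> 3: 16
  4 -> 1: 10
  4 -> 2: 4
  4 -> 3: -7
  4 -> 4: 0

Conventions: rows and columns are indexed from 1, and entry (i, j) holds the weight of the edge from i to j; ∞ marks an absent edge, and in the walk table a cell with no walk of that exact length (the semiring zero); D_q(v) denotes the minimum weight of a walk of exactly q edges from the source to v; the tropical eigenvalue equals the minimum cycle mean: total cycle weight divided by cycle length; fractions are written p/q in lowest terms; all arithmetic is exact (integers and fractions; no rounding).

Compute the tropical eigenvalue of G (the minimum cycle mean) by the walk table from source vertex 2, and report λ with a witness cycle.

q=0: [∞, 0, ∞, ∞]
q=1: [6, 16, 14, 5]
q=2: [12, 8, -2, 5]
q=3: [-4, 5, -2, 5]
q=4: [-4, -2, -2, 3]
Optimal cycle mean attained by: cycle 1->4->3->1, total 7 + (-7) + (-2), length 3.
Answer: λ = -2/3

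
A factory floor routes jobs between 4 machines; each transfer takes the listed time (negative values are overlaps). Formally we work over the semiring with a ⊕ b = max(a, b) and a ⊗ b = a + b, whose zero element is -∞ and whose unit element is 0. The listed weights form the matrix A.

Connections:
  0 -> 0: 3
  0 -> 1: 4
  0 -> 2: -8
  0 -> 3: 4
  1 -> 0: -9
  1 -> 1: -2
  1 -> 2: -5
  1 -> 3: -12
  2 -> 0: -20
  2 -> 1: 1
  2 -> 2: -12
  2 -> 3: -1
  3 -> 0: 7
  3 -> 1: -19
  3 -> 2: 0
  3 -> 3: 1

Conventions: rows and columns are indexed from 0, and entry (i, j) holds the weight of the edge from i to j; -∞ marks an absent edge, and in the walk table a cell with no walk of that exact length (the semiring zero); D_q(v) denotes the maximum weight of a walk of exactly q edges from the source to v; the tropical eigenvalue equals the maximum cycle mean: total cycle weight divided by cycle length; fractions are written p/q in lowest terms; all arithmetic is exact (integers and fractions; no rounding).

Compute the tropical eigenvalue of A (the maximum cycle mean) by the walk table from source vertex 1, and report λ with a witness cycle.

q=0: [-∞, 0, -∞, -∞]
q=1: [-9, -2, -5, -12]
q=2: [-5, -4, -7, -5]
q=3: [2, -1, -5, -1]
q=4: [6, 6, -1, 6]
Optimal cycle mean attained by: cycle 0->3->0, total 4 + 7, length 2.
Answer: λ = 11/2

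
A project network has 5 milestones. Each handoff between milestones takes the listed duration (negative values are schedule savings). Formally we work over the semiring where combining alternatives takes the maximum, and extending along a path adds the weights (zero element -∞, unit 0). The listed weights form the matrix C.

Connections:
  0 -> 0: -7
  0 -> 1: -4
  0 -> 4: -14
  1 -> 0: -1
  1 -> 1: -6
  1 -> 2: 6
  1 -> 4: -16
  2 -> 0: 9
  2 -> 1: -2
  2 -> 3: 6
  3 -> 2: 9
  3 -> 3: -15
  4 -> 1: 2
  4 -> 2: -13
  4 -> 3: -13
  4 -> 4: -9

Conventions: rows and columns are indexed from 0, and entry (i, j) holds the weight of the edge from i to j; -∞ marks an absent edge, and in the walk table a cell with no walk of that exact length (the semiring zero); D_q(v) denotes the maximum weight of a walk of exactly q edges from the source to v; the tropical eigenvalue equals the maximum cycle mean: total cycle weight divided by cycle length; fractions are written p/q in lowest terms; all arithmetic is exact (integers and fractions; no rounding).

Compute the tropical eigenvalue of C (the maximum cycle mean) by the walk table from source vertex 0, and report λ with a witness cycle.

q=0: [0, -∞, -∞, -∞, -∞]
q=1: [-7, -4, -∞, -∞, -14]
q=2: [-5, -10, 2, -27, -20]
q=3: [11, 0, -4, 8, -19]
q=4: [5, 7, 17, 2, -3]
q=5: [26, 15, 13, 23, -9]
Optimal cycle mean attained by: cycle 2->3->2, total 6 + 9, length 2.
Answer: λ = 15/2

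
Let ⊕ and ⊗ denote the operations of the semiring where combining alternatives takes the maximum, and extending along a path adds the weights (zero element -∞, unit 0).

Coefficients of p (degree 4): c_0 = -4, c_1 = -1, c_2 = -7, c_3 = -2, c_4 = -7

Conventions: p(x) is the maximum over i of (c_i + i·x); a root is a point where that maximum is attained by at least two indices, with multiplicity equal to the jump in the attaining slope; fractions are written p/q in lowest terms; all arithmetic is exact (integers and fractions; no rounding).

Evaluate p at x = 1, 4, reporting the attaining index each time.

p(1) = max(-4+0·1=-4, -1+1·1=0, -7+2·1=-5, -2+3·1=1, -7+4·1=-3) = 1 (attained by i=3)
p(4) = max(-4+0·4=-4, -1+1·4=3, -7+2·4=1, -2+3·4=10, -7+4·4=9) = 10 (attained by i=3)
Answer: p(1) = 1; p(4) = 10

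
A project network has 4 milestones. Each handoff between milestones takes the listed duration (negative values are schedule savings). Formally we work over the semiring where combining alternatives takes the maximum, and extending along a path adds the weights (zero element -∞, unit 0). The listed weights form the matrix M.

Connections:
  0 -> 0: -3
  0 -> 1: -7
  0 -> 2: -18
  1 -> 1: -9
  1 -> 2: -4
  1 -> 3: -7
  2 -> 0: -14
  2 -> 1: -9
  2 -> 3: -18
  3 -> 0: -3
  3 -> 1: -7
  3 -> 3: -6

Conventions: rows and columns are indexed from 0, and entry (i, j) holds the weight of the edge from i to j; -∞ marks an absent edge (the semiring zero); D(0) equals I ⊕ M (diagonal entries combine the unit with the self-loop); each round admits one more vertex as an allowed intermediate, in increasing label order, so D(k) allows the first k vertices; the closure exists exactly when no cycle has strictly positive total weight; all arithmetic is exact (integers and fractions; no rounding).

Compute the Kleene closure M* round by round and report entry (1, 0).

D(0):
  [0, -7, -18, -∞]
  [-∞, 0, -4, -7]
  [-14, -9, 0, -18]
  [-3, -7, -∞, 0]
D(1):
  [0, -7, -18, -∞]
  [-∞, 0, -4, -7]
  [-14, -9, 0, -18]
  [-3, -7, -21, 0]
D(2):
  [0, -7, -11, -14]
  [-∞, 0, -4, -7]
  [-14, -9, 0, -16]
  [-3, -7, -11, 0]
D(3):
  [0, -7, -11, -14]
  [-18, 0, -4, -7]
  [-14, -9, 0, -16]
  [-3, -7, -11, 0]
D(4):
  [0, -7, -11, -14]
  [-10, 0, -4, -7]
  [-14, -9, 0, -16]
  [-3, -7, -11, 0]
Answer: M*[1][0] = -10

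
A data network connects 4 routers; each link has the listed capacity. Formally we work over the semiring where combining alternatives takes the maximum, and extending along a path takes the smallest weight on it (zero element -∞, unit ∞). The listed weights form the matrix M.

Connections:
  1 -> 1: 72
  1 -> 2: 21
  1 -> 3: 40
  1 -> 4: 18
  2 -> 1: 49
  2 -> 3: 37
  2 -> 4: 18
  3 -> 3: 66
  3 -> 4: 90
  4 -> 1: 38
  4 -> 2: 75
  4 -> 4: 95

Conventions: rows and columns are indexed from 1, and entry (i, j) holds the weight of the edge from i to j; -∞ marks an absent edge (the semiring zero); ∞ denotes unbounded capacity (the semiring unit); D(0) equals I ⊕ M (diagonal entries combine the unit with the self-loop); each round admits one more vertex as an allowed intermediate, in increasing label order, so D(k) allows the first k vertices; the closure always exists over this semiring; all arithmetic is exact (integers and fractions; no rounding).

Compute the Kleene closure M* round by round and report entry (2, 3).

D(0):
  [∞, 21, 40, 18]
  [49, ∞, 37, 18]
  [-∞, -∞, ∞, 90]
  [38, 75, -∞, ∞]
D(1):
  [∞, 21, 40, 18]
  [49, ∞, 40, 18]
  [-∞, -∞, ∞, 90]
  [38, 75, 38, ∞]
D(2):
  [∞, 21, 40, 18]
  [49, ∞, 40, 18]
  [-∞, -∞, ∞, 90]
  [49, 75, 40, ∞]
D(3):
  [∞, 21, 40, 40]
  [49, ∞, 40, 40]
  [-∞, -∞, ∞, 90]
  [49, 75, 40, ∞]
D(4):
  [∞, 40, 40, 40]
  [49, ∞, 40, 40]
  [49, 75, ∞, 90]
  [49, 75, 40, ∞]
Answer: M*[2][3] = 40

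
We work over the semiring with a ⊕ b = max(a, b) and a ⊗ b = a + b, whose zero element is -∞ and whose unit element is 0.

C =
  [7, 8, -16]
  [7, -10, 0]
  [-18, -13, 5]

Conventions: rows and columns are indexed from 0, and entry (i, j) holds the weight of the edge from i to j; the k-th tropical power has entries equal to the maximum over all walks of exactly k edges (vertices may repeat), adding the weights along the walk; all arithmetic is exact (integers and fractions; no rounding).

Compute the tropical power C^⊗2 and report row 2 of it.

C^⊗2:
  [15, 15, 8]
  [14, 15, 5]
  [-6, -8, 10]
Answer: row 2 of C^⊗2 = [-6, -8, 10]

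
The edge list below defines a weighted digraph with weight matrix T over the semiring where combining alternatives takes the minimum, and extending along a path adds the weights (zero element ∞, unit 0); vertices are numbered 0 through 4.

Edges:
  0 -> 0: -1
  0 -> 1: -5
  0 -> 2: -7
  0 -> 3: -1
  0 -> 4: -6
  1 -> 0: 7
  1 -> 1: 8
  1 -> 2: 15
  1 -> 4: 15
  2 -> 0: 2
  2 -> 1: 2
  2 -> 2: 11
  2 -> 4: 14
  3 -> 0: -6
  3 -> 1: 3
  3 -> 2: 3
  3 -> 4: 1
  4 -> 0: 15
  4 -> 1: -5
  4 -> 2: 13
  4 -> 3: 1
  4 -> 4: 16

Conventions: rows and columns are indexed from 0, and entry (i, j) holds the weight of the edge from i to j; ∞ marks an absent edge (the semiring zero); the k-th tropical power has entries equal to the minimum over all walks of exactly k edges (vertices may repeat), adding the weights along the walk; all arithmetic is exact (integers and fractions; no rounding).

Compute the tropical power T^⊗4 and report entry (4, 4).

T^⊗2:
  [-7, -11, -8, -5, -7]
  [6, 2, 0, 6, 1]
  [1, -3, -5, 1, -4]
  [-7, -11, -13, -7, -12]
  [-5, 3, 4, 14, 2]
T^⊗3:
  [-11, -12, -14, -8, -13]
  [0, -4, -1, 2, 0]
  [-5, -9, -6, -3, -5]
  [-13, -17, -14, -11, -13]
  [-6, -10, -12, -6, -11]
T^⊗4:
  [-14, -18, -18, -12, -17]
  [-4, -5, -7, -1, -6]
  [-9, -10, -12, -6, -11]
  [-17, -18, -20, -14, -19]
  [-12, -16, -13, -10, -12]
Key observation: the optimum is the walk 4->3->0->0->4, with weight 1 + (-6) + (-1) + (-6) = -12.
Optimal value attained by: walk 4->3->0->0->4.
Answer: (T^⊗4)[4][4] = -12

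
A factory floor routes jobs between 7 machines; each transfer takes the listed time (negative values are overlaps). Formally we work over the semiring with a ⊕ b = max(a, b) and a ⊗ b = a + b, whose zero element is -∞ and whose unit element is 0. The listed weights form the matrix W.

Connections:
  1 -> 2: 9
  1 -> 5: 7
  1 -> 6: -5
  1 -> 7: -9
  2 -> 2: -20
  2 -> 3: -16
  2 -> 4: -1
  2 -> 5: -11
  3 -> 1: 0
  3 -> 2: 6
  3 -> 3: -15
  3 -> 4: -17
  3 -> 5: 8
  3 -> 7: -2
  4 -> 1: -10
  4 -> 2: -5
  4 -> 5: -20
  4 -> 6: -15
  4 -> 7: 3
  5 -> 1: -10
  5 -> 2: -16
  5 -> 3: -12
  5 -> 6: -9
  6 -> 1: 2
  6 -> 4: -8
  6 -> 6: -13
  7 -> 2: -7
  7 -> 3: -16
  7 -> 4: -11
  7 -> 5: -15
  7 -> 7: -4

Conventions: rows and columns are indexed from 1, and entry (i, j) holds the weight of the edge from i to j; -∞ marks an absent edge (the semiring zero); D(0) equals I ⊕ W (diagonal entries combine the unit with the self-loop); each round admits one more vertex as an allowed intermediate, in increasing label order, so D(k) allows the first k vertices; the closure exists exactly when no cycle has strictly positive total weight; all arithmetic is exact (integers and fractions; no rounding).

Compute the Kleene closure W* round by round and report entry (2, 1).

D(0):
  [0, 9, -∞, -∞, 7, -5, -9]
  [-∞, 0, -16, -1, -11, -∞, -∞]
  [0, 6, 0, -17, 8, -∞, -2]
  [-10, -5, -∞, 0, -20, -15, 3]
  [-10, -16, -12, -∞, 0, -9, -∞]
  [2, -∞, -∞, -8, -∞, 0, -∞]
  [-∞, -7, -16, -11, -15, -∞, 0]
D(1):
  [0, 9, -∞, -∞, 7, -5, -9]
  [-∞, 0, -16, -1, -11, -∞, -∞]
  [0, 9, 0, -17, 8, -5, -2]
  [-10, -1, -∞, 0, -3, -15, 3]
  [-10, -1, -12, -∞, 0, -9, -19]
  [2, 11, -∞, -8, 9, 0, -7]
  [-∞, -7, -16, -11, -15, -∞, 0]
D(2):
  [0, 9, -7, 8, 7, -5, -9]
  [-∞, 0, -16, -1, -11, -∞, -∞]
  [0, 9, 0, 8, 8, -5, -2]
  [-10, -1, -17, 0, -3, -15, 3]
  [-10, -1, -12, -2, 0, -9, -19]
  [2, 11, -5, 10, 9, 0, -7]
  [-∞, -7, -16, -8, -15, -∞, 0]
D(3):
  [0, 9, -7, 8, 7, -5, -9]
  [-16, 0, -16, -1, -8, -21, -18]
  [0, 9, 0, 8, 8, -5, -2]
  [-10, -1, -17, 0, -3, -15, 3]
  [-10, -1, -12, -2, 0, -9, -14]
  [2, 11, -5, 10, 9, 0, -7]
  [-16, -7, -16, -8, -8, -21, 0]
D(4):
  [0, 9, -7, 8, 7, -5, 11]
  [-11, 0, -16, -1, -4, -16, 2]
  [0, 9, 0, 8, 8, -5, 11]
  [-10, -1, -17, 0, -3, -15, 3]
  [-10, -1, -12, -2, 0, -9, 1]
  [2, 11, -5, 10, 9, 0, 13]
  [-16, -7, -16, -8, -8, -21, 0]
D(5):
  [0, 9, -5, 8, 7, -2, 11]
  [-11, 0, -16, -1, -4, -13, 2]
  [0, 9, 0, 8, 8, -1, 11]
  [-10, -1, -15, 0, -3, -12, 3]
  [-10, -1, -12, -2, 0, -9, 1]
  [2, 11, -3, 10, 9, 0, 13]
  [-16, -7, -16, -8, -8, -17, 0]
D(6):
  [0, 9, -5, 8, 7, -2, 11]
  [-11, 0, -16, -1, -4, -13, 2]
  [1, 10, 0, 9, 8, -1, 12]
  [-10, -1, -15, 0, -3, -12, 3]
  [-7, 2, -12, 1, 0, -9, 4]
  [2, 11, -3, 10, 9, 0, 13]
  [-15, -6, -16, -7, -8, -17, 0]
D(7):
  [0, 9, -5, 8, 7, -2, 11]
  [-11, 0, -14, -1, -4, -13, 2]
  [1, 10, 0, 9, 8, -1, 12]
  [-10, -1, -13, 0, -3, -12, 3]
  [-7, 2, -12, 1, 0, -9, 4]
  [2, 11, -3, 10, 9, 0, 13]
  [-15, -6, -16, -7, -8, -17, 0]
Answer: W*[2][1] = -11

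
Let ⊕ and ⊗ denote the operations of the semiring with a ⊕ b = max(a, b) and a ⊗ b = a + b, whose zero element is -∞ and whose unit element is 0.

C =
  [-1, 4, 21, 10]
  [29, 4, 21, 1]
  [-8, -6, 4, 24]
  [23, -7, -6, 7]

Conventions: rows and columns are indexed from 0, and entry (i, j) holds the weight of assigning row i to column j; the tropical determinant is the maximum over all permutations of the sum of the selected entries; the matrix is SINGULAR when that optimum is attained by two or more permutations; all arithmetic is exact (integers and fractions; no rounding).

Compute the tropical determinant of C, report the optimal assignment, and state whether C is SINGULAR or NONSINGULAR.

σ = (0, 1, 2, 3): (-1) + 4 + 4 + 7 = 14
σ = (0, 1, 3, 2): (-1) + 4 + 24 + (-6) = 21
σ = (0, 2, 1, 3): (-1) + 21 + (-6) + 7 = 21
σ = (0, 2, 3, 1): (-1) + 21 + 24 + (-7) = 37
σ = (0, 3, 1, 2): (-1) + 1 + (-6) + (-6) = -12
σ = (0, 3, 2, 1): (-1) + 1 + 4 + (-7) = -3
σ = (1, 0, 2, 3): 4 + 29 + 4 + 7 = 44
σ = (1, 0, 3, 2): 4 + 29 + 24 + (-6) = 51
σ = (1, 2, 0, 3): 4 + 21 + (-8) + 7 = 24
σ = (1, 2, 3, 0): 4 + 21 + 24 + 23 = 72
σ = (1, 3, 0, 2): 4 + 1 + (-8) + (-6) = -9
σ = (1, 3, 2, 0): 4 + 1 + 4 + 23 = 32
σ = (2, 0, 1, 3): 21 + 29 + (-6) + 7 = 51
σ = (2, 0, 3, 1): 21 + 29 + 24 + (-7) = 67
σ = (2, 1, 0, 3): 21 + 4 + (-8) + 7 = 24
σ = (2, 1, 3, 0): 21 + 4 + 24 + 23 = 72
σ = (2, 3, 0, 1): 21 + 1 + (-8) + (-7) = 7
σ = (2, 3, 1, 0): 21 + 1 + (-6) + 23 = 39
σ = (3, 0, 1, 2): 10 + 29 + (-6) + (-6) = 27
σ = (3, 0, 2, 1): 10 + 29 + 4 + (-7) = 36
σ = (3, 1, 0, 2): 10 + 4 + (-8) + (-6) = 0
σ = (3, 1, 2, 0): 10 + 4 + 4 + 23 = 41
σ = (3, 2, 0, 1): 10 + 21 + (-8) + (-7) = 16
σ = (3, 2, 1, 0): 10 + 21 + (-6) + 23 = 48
Optimal value attained by: σ = (1, 2, 3, 0).
Answer: det⊕(C) = 72; verdict: SINGULAR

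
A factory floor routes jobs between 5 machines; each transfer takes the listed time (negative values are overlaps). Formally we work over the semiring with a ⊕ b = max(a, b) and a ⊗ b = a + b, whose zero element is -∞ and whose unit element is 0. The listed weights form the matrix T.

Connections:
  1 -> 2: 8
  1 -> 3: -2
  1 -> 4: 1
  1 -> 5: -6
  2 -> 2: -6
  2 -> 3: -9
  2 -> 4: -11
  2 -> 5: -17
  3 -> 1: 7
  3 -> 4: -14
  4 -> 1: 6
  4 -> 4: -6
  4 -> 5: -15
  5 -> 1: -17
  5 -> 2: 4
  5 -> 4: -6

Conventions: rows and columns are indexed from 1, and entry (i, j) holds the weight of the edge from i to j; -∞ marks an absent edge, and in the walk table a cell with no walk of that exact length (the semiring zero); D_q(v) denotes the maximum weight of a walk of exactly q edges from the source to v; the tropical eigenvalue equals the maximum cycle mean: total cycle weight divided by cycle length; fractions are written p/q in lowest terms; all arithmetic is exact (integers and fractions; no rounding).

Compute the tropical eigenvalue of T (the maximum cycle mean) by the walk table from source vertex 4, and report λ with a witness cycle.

q=0: [-∞, -∞, -∞, 0, -∞]
q=1: [6, -∞, -∞, -6, -15]
q=2: [0, 14, 4, 7, 0]
q=3: [13, 8, 5, 3, -3]
q=4: [12, 21, 11, 14, 7]
q=5: [20, 20, 12, 13, 6]
Optimal cycle mean attained by: cycle 1->4->1, total 1 + 6, length 2.
Answer: λ = 7/2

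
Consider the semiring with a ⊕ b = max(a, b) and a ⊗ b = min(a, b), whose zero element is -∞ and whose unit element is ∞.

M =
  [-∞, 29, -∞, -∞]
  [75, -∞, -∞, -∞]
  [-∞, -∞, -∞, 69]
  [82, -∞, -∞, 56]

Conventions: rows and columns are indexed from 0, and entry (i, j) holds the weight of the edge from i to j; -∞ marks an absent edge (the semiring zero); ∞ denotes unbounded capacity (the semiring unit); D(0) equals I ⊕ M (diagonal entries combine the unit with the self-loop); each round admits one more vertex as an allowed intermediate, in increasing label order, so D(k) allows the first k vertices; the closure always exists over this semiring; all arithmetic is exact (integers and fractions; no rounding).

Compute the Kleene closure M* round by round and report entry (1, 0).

D(0):
  [∞, 29, -∞, -∞]
  [75, ∞, -∞, -∞]
  [-∞, -∞, ∞, 69]
  [82, -∞, -∞, ∞]
D(1):
  [∞, 29, -∞, -∞]
  [75, ∞, -∞, -∞]
  [-∞, -∞, ∞, 69]
  [82, 29, -∞, ∞]
D(2):
  [∞, 29, -∞, -∞]
  [75, ∞, -∞, -∞]
  [-∞, -∞, ∞, 69]
  [82, 29, -∞, ∞]
D(3):
  [∞, 29, -∞, -∞]
  [75, ∞, -∞, -∞]
  [-∞, -∞, ∞, 69]
  [82, 29, -∞, ∞]
D(4):
  [∞, 29, -∞, -∞]
  [75, ∞, -∞, -∞]
  [69, 29, ∞, 69]
  [82, 29, -∞, ∞]
Answer: M*[1][0] = 75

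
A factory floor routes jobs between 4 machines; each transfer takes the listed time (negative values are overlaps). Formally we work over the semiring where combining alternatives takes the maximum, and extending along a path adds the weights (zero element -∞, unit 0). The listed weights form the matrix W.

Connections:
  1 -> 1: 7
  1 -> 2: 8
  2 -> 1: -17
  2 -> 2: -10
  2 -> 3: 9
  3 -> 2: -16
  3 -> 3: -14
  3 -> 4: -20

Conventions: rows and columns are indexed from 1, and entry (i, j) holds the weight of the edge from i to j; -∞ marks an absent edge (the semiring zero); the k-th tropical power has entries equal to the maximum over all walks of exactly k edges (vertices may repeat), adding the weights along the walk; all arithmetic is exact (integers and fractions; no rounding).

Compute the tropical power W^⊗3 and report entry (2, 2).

W^⊗2:
  [14, 15, 17, -∞]
  [-10, -7, -1, -11]
  [-33, -26, -7, -34]
  [-∞, -∞, -∞, -∞]
W^⊗3:
  [21, 22, 24, -3]
  [-3, -2, 2, -21]
  [-26, -23, -17, -27]
  [-∞, -∞, -∞, -∞]
Key observation: the optimum is the walk 2->1->1->2, with weight (-17) + 7 + 8 = -2.
Optimal value attained by: walk 2->1->1->2.
Answer: (W^⊗3)[2][2] = -2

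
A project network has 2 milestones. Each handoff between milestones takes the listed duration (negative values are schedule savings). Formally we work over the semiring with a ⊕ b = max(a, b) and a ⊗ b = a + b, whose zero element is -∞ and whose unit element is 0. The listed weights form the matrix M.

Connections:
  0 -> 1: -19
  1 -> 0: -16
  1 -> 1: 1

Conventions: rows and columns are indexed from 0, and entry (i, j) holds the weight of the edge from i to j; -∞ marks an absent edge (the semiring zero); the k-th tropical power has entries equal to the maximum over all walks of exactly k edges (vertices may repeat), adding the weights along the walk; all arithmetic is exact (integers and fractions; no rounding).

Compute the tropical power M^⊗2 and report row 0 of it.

M^⊗2:
  [-35, -18]
  [-15, 2]
Answer: row 0 of M^⊗2 = [-35, -18]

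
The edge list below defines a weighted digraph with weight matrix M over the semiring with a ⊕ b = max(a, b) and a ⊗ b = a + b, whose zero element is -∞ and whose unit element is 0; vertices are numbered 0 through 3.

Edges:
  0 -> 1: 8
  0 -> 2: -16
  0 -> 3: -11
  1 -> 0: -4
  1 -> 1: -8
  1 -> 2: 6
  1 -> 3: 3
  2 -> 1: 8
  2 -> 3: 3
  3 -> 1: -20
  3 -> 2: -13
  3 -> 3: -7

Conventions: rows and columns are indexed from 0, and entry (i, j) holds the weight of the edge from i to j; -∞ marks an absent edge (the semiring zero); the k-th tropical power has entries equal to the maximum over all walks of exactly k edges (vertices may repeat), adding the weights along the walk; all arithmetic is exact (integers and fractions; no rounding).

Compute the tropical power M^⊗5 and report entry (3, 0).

M^⊗2:
  [4, 0, 14, 11]
  [-12, 14, -2, 9]
  [4, 0, 14, 11]
  [-24, -5, -14, -10]
M^⊗3:
  [-4, 22, 6, 17]
  [10, 6, 20, 17]
  [-4, 22, 6, 17]
  [-9, -6, 1, -2]
M^⊗4:
  [18, 14, 28, 25]
  [2, 28, 12, 23]
  [18, 14, 28, 25]
  [-10, 9, 0, 4]
M^⊗5:
  [10, 36, 20, 31]
  [24, 20, 34, 31]
  [10, 36, 20, 31]
  [5, 8, 15, 12]
Key observation: the optimum is the walk 3->2->1->2->1->0, with weight (-13) + 8 + 6 + 8 + (-4) = 5.
Optimal value attained by: walk 3->2->1->2->1->0.
Answer: (M^⊗5)[3][0] = 5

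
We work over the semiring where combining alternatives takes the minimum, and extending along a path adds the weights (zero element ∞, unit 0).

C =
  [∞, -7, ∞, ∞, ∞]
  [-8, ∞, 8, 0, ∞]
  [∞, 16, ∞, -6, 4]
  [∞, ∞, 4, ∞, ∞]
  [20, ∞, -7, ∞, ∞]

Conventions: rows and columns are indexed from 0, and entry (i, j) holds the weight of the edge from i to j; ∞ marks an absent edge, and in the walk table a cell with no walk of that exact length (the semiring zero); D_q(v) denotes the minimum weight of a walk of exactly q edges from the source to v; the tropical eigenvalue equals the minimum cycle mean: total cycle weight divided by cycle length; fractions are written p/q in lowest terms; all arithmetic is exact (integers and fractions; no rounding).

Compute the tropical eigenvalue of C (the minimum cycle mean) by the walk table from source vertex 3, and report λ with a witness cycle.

q=0: [∞, ∞, ∞, 0, ∞]
q=1: [∞, ∞, 4, ∞, ∞]
q=2: [∞, 20, ∞, -2, 8]
q=3: [12, ∞, 1, 20, ∞]
q=4: [∞, 5, 24, -5, 5]
q=5: [-3, 40, -2, 5, 28]
Optimal cycle mean attained by: cycle 0->1->0, total (-7) + (-8), length 2.
Answer: λ = -15/2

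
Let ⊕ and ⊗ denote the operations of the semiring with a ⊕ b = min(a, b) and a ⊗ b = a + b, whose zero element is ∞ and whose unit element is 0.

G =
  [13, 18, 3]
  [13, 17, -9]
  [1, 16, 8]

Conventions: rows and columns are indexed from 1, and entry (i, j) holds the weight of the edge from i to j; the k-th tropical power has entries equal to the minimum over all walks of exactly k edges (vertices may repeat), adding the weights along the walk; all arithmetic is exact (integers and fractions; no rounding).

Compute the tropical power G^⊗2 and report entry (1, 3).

G^⊗2:
  [4, 19, 9]
  [-8, 7, -1]
  [9, 19, 4]
Key observation: the optimum is the walk 1->2->3, with weight 18 + (-9) = 9.
Optimal value attained by: walk 1->2->3.
Answer: (G^⊗2)[1][3] = 9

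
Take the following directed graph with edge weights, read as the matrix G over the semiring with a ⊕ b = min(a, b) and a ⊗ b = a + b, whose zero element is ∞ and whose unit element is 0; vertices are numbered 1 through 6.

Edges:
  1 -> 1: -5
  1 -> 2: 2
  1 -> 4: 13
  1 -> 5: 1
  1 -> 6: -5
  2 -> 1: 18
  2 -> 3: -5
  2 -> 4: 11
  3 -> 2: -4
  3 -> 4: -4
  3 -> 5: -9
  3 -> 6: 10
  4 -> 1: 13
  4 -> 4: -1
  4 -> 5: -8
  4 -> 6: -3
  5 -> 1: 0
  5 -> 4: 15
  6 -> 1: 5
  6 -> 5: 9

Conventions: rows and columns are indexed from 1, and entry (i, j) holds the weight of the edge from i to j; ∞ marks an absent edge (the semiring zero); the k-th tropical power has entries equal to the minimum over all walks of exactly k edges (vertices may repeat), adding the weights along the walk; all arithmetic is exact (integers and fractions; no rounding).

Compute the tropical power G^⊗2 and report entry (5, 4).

G^⊗2:
  [-10, -3, -3, 8, -4, -10]
  [13, -9, ∞, -9, -14, 5]
  [-9, ∞, -9, -5, -12, -7]
  [-8, 15, ∞, -2, -9, -4]
  [-5, 2, ∞, 13, 1, -5]
  [0, 7, ∞, 18, 6, 0]
Key observation: the optimum is the walk 5->1->4, with weight 0 + 13 = 13.
Optimal value attained by: walk 5->1->4.
Answer: (G^⊗2)[5][4] = 13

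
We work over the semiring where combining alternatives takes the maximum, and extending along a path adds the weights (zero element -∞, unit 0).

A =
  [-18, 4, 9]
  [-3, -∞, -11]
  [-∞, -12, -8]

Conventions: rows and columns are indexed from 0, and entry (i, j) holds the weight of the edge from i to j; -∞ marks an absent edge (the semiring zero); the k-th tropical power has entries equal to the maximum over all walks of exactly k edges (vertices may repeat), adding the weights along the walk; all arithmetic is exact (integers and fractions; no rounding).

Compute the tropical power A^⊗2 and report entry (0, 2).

A^⊗2:
  [1, -3, 1]
  [-21, 1, 6]
  [-15, -20, -16]
Key observation: the optimum is the walk 0->2->2, with weight 9 + (-8) = 1.
Optimal value attained by: walk 0->2->2.
Answer: (A^⊗2)[0][2] = 1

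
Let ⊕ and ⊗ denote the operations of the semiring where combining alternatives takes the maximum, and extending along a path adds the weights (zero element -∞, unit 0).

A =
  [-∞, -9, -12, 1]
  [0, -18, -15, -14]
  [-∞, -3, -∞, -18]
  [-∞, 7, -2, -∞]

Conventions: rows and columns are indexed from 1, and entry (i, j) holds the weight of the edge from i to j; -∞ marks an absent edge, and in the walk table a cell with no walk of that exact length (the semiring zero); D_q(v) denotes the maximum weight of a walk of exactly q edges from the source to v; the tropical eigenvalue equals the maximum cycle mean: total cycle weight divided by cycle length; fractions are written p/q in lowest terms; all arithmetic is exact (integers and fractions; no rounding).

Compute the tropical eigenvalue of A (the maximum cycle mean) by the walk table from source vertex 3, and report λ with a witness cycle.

q=0: [-∞, -∞, 0, -∞]
q=1: [-∞, -3, -∞, -18]
q=2: [-3, -11, -18, -17]
q=3: [-11, -10, -15, -2]
q=4: [-10, 5, -4, -10]
Optimal cycle mean attained by: cycle 1->4->2->1, total 1 + 7 + 0, length 3.
Answer: λ = 8/3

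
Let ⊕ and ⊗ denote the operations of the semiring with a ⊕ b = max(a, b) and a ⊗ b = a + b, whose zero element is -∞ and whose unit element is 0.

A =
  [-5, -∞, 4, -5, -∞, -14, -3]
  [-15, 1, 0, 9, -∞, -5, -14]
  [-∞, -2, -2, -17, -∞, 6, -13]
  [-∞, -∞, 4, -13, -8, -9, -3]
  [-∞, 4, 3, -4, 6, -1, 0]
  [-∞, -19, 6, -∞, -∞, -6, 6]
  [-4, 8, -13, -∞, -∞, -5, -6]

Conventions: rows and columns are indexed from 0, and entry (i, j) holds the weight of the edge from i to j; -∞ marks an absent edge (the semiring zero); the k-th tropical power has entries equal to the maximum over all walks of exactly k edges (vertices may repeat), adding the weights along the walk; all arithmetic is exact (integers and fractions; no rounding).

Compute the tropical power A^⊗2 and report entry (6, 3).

A^⊗2:
  [-7, 5, 2, -10, -13, 10, -8]
  [-14, 2, 13, 10, 1, 6, 6]
  [-17, -1, 12, 7, -25, 4, 12]
  [-7, 5, 2, -12, -2, 10, -3]
  [-4, 10, 9, 13, 12, 9, 6]
  [2, 14, 4, -10, -∞, 12, 0]
  [-7, 9, 8, 17, -∞, 3, 1]
Key observation: the optimum is the walk 6->1->3, with weight 8 + 9 = 17.
Optimal value attained by: walk 6->1->3.
Answer: (A^⊗2)[6][3] = 17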